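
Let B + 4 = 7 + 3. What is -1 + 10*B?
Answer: 59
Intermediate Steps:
B = 6 (B = -4 + (7 + 3) = -4 + 10 = 6)
-1 + 10*B = -1 + 10*6 = -1 + 60 = 59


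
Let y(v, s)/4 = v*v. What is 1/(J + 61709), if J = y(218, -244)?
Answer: 1/251805 ≈ 3.9713e-6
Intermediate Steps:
y(v, s) = 4*v² (y(v, s) = 4*(v*v) = 4*v²)
J = 190096 (J = 4*218² = 4*47524 = 190096)
1/(J + 61709) = 1/(190096 + 61709) = 1/251805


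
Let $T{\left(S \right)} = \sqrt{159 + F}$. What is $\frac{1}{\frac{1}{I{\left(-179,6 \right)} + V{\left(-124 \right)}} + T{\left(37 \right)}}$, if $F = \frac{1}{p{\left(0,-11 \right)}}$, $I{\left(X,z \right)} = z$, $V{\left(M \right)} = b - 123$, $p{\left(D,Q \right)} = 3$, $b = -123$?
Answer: $\frac{240}{9177599} + \frac{19200 \sqrt{1434}}{9177599} \approx 0.079248$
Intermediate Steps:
$V{\left(M \right)} = -246$ ($V{\left(M \right)} = -123 - 123 = -246$)
$F = \frac{1}{3} \approx 0.33333$
$T{\left(S \right)} = \frac{\sqrt{1434}}{3}$ ($T{\left(S \right)} = \sqrt{159 + \frac{1}{3}} = \sqrt{\frac{478}{3}} = \frac{\sqrt{1434}}{3}$)
$\frac{1}{\frac{1}{I{\left(-179,6 \right)} + V{\left(-124 \right)}} + T{\left(37 \right)}} = \frac{1}{\frac{1}{6 - 246} + \frac{\sqrt{1434}}{3}} = \frac{1}{\frac{1}{-240} + \frac{\sqrt{1434}}{3}} = \frac{1}{- \frac{1}{240} + \frac{\sqrt{1434}}{3}}$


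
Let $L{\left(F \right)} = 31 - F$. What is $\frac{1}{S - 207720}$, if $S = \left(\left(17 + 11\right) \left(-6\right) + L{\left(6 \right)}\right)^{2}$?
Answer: $- \frac{1}{187271} \approx -5.3399 \cdot 10^{-6}$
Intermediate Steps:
$S = 20449$ ($S = \left(\left(17 + 11\right) \left(-6\right) + \left(31 - 6\right)\right)^{2} = \left(28 \left(-6\right) + \left(31 - 6\right)\right)^{2} = \left(-168 + 25\right)^{2} = \left(-143\right)^{2} = 20449$)
$\frac{1}{S - 207720} = \frac{1}{20449 - 207720} = \frac{1}{-187271} = - \frac{1}{187271}$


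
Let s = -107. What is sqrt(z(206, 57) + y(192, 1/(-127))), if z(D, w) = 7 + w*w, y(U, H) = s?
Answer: sqrt(3149) ≈ 56.116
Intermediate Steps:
y(U, H) = -107
z(D, w) = 7 + w**2
sqrt(z(206, 57) + y(192, 1/(-127))) = sqrt((7 + 57**2) - 107) = sqrt((7 + 3249) - 107) = sqrt(3256 - 107) = sqrt(3149)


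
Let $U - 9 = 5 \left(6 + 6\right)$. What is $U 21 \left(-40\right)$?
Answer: $-57960$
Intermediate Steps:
$U = 69$ ($U = 9 + 5 \left(6 + 6\right) = 9 + 5 \cdot 12 = 9 + 60 = 69$)
$U 21 \left(-40\right) = 69 \cdot 21 \left(-40\right) = 1449 \left(-40\right) = -57960$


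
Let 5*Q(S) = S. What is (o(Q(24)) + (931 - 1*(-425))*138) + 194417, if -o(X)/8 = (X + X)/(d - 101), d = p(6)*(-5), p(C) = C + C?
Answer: 307144109/805 ≈ 3.8155e+5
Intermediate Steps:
Q(S) = S/5
p(C) = 2*C
d = -60 (d = (2*6)*(-5) = 12*(-5) = -60)
o(X) = 16*X/161 (o(X) = -8*(X + X)/(-60 - 101) = -8*2*X/(-161) = -8*2*X*(-1)/161 = -(-16)*X/161 = 16*X/161)
(o(Q(24)) + (931 - 1*(-425))*138) + 194417 = (16*((1/5)*24)/161 + (931 - 1*(-425))*138) + 194417 = ((16/161)*(24/5) + (931 + 425)*138) + 194417 = (384/805 + 1356*138) + 194417 = (384/805 + 187128) + 194417 = 150638424/805 + 194417 = 307144109/805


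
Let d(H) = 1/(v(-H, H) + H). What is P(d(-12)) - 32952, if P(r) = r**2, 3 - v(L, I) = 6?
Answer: -7414199/225 ≈ -32952.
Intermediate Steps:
v(L, I) = -3 (v(L, I) = 3 - 1*6 = 3 - 6 = -3)
d(H) = 1/(-3 + H)
P(d(-12)) - 32952 = (1/(-3 - 12))**2 - 32952 = (1/(-15))**2 - 32952 = (-1/15)**2 - 32952 = 1/225 - 32952 = -7414199/225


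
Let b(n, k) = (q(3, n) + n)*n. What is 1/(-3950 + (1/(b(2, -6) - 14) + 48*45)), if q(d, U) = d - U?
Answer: -8/14321 ≈ -0.00055862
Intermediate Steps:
b(n, k) = 3*n (b(n, k) = ((3 - n) + n)*n = 3*n)
1/(-3950 + (1/(b(2, -6) - 14) + 48*45)) = 1/(-3950 + (1/(3*2 - 14) + 48*45)) = 1/(-3950 + (1/(6 - 14) + 2160)) = 1/(-3950 + (1/(-8) + 2160)) = 1/(-3950 + (-⅛ + 2160)) = 1/(-3950 + 17279/8) = 1/(-14321/8) = -8/14321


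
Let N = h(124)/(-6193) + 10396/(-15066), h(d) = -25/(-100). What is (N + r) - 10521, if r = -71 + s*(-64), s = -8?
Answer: -1881132130469/186607476 ≈ -10081.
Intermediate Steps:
h(d) = ¼ (h(d) = -25*(-1/100) = ¼)
r = 441 (r = -71 - 8*(-64) = -71 + 512 = 441)
N = -128772389/186607476 (N = (¼)/(-6193) + 10396/(-15066) = (¼)*(-1/6193) + 10396*(-1/15066) = -1/24772 - 5198/7533 = -128772389/186607476 ≈ -0.69007)
(N + r) - 10521 = (-128772389/186607476 + 441) - 10521 = 82165124527/186607476 - 10521 = -1881132130469/186607476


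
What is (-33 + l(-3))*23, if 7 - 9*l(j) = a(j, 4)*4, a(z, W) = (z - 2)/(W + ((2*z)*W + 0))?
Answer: -2231/3 ≈ -743.67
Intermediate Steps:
a(z, W) = (-2 + z)/(W + 2*W*z) (a(z, W) = (-2 + z)/(W + (2*W*z + 0)) = (-2 + z)/(W + 2*W*z))
l(j) = 7/9 - (-2 + j)/(9*(1 + 2*j)) (l(j) = 7/9 - (-2 + j)/(4*(1 + 2*j))*4/9 = 7/9 - (-2 + j)/(9*(1 + 2*j)))
(-33 + l(-3))*23 = (-33 + (9 + 13*(-3))/(9*(1 + 2*(-3))))*23 = (-33 + (9 - 39)/(9*(1 - 6)))*23 = (-33 + (⅑)*(-30)/(-5))*23 = (-33 + (⅑)*(-⅕)*(-30))*23 = (-33 + ⅔)*23 = -97/3*23 = -2231/3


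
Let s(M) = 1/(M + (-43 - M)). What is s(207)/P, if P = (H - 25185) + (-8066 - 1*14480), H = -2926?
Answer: 1/2178251 ≈ 4.5908e-7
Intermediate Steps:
s(M) = -1/43 (s(M) = 1/(-43) = -1/43)
P = -50657 (P = (-2926 - 25185) + (-8066 - 1*14480) = -28111 + (-8066 - 14480) = -28111 - 22546 = -50657)
s(207)/P = -1/43/(-50657) = -1/43*(-1/50657) = 1/2178251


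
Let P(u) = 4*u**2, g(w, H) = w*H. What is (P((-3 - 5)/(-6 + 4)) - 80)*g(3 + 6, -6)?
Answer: 864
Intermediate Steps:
g(w, H) = H*w
(P((-3 - 5)/(-6 + 4)) - 80)*g(3 + 6, -6) = (4*((-3 - 5)/(-6 + 4))**2 - 80)*(-6*(3 + 6)) = (4*(-8/(-2))**2 - 80)*(-6*9) = (4*(-8*(-1/2))**2 - 80)*(-54) = (4*4**2 - 80)*(-54) = (4*16 - 80)*(-54) = (64 - 80)*(-54) = -16*(-54) = 864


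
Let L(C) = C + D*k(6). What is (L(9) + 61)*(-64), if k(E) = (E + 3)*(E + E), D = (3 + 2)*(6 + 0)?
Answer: -211840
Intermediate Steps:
D = 30 (D = 5*6 = 30)
k(E) = 2*E*(3 + E) (k(E) = (3 + E)*(2*E) = 2*E*(3 + E))
L(C) = 3240 + C (L(C) = C + 30*(2*6*(3 + 6)) = C + 30*(2*6*9) = C + 30*108 = C + 3240 = 3240 + C)
(L(9) + 61)*(-64) = ((3240 + 9) + 61)*(-64) = (3249 + 61)*(-64) = 3310*(-64) = -211840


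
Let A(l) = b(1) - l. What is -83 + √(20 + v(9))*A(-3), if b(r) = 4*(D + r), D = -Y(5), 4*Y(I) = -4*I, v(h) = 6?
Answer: -83 + 27*√26 ≈ 54.674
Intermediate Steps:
Y(I) = -I (Y(I) = (-4*I)/4 = -I)
D = 5 (D = -(-1)*5 = -1*(-5) = 5)
b(r) = 20 + 4*r (b(r) = 4*(5 + r) = 20 + 4*r)
A(l) = 24 - l (A(l) = (20 + 4*1) - l = (20 + 4) - l = 24 - l)
-83 + √(20 + v(9))*A(-3) = -83 + √(20 + 6)*(24 - 1*(-3)) = -83 + √26*(24 + 3) = -83 + √26*27 = -83 + 27*√26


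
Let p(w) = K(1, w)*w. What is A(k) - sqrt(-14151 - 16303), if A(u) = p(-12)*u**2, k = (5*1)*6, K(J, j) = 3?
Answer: -32400 - I*sqrt(30454) ≈ -32400.0 - 174.51*I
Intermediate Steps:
k = 30 (k = 5*6 = 30)
p(w) = 3*w
A(u) = -36*u**2 (A(u) = (3*(-12))*u**2 = -36*u**2)
A(k) - sqrt(-14151 - 16303) = -36*30**2 - sqrt(-14151 - 16303) = -36*900 - sqrt(-30454) = -32400 - I*sqrt(30454)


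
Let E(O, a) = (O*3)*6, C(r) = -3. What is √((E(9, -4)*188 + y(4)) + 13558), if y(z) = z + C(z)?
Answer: √44015 ≈ 209.80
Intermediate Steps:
E(O, a) = 18*O (E(O, a) = (3*O)*6 = 18*O)
y(z) = -3 + z (y(z) = z - 3 = -3 + z)
√((E(9, -4)*188 + y(4)) + 13558) = √(((18*9)*188 + (-3 + 4)) + 13558) = √((162*188 + 1) + 13558) = √((30456 + 1) + 13558) = √(30457 + 13558) = √44015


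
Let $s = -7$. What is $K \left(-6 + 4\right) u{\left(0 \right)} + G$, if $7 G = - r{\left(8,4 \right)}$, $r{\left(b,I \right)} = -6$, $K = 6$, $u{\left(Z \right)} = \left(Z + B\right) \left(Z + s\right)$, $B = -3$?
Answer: $- \frac{1758}{7} \approx -251.14$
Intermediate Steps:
$u{\left(Z \right)} = \left(-7 + Z\right) \left(-3 + Z\right)$ ($u{\left(Z \right)} = \left(Z - 3\right) \left(Z - 7\right) = \left(-3 + Z\right) \left(-7 + Z\right) = \left(-7 + Z\right) \left(-3 + Z\right)$)
$G = \frac{6}{7}$ ($G = \frac{\left(-1\right) \left(-6\right)}{7} = \frac{1}{7} \cdot 6 = \frac{6}{7} \approx 0.85714$)
$K \left(-6 + 4\right) u{\left(0 \right)} + G = 6 \left(-6 + 4\right) \left(21 + 0^{2} - 0\right) + \frac{6}{7} = 6 \left(-2\right) \left(21 + 0 + 0\right) + \frac{6}{7} = \left(-12\right) 21 + \frac{6}{7} = -252 + \frac{6}{7} = - \frac{1758}{7}$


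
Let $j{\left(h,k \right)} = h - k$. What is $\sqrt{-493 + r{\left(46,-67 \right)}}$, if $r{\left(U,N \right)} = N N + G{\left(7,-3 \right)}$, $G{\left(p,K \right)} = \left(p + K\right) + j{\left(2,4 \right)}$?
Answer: $\sqrt{3998} \approx 63.23$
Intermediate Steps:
$G{\left(p,K \right)} = -2 + K + p$ ($G{\left(p,K \right)} = \left(p + K\right) + \left(2 - 4\right) = \left(K + p\right) + \left(2 - 4\right) = \left(K + p\right) - 2 = -2 + K + p$)
$r{\left(U,N \right)} = 2 + N^{2}$ ($r{\left(U,N \right)} = N N - -2 = N^{2} + 2 = 2 + N^{2}$)
$\sqrt{-493 + r{\left(46,-67 \right)}} = \sqrt{-493 + \left(2 + \left(-67\right)^{2}\right)} = \sqrt{-493 + \left(2 + 4489\right)} = \sqrt{-493 + 4491} = \sqrt{3998}$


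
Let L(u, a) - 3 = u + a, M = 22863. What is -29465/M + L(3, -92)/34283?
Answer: -1012114813/783812229 ≈ -1.2913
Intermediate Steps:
L(u, a) = 3 + a + u (L(u, a) = 3 + (u + a) = 3 + (a + u) = 3 + a + u)
-29465/M + L(3, -92)/34283 = -29465/22863 + (3 - 92 + 3)/34283 = -29465*1/22863 - 86*1/34283 = -29465/22863 - 86/34283 = -1012114813/783812229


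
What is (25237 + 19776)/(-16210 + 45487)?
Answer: 45013/29277 ≈ 1.5375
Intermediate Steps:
(25237 + 19776)/(-16210 + 45487) = 45013/29277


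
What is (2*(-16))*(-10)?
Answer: 320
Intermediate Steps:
(2*(-16))*(-10) = -32*(-10) = 320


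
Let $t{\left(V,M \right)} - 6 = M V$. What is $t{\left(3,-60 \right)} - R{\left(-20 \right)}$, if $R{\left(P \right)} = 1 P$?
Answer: $-154$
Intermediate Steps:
$t{\left(V,M \right)} = 6 + M V$
$R{\left(P \right)} = P$
$t{\left(3,-60 \right)} - R{\left(-20 \right)} = \left(6 - 180\right) - -20 = \left(6 - 180\right) + 20 = -174 + 20 = -154$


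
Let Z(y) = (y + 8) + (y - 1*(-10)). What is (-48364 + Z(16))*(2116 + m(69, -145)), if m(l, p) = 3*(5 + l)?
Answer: -112958132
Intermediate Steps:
m(l, p) = 15 + 3*l
Z(y) = 18 + 2*y (Z(y) = (8 + y) + (y + 10) = (8 + y) + (10 + y) = 18 + 2*y)
(-48364 + Z(16))*(2116 + m(69, -145)) = (-48364 + (18 + 2*16))*(2116 + (15 + 3*69)) = (-48364 + (18 + 32))*(2116 + (15 + 207)) = (-48364 + 50)*(2116 + 222) = -48314*2338 = -112958132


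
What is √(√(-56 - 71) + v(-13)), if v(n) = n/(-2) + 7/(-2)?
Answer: √(3 + I*√127) ≈ 2.7076 + 2.0811*I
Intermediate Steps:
v(n) = -7/2 - n/2 (v(n) = n*(-½) + 7*(-½) = -n/2 - 7/2 = -7/2 - n/2)
√(√(-56 - 71) + v(-13)) = √(√(-56 - 71) + (-7/2 - ½*(-13))) = √(√(-127) + (-7/2 + 13/2)) = √(I*√127 + 3) = √(3 + I*√127)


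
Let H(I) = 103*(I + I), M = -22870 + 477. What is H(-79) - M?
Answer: 6119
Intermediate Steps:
M = -22393
H(I) = 206*I (H(I) = 103*(2*I) = 206*I)
H(-79) - M = 206*(-79) - 1*(-22393) = -16274 + 22393 = 6119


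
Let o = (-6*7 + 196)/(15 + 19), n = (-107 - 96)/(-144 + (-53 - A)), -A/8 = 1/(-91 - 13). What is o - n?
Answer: 21773/6222 ≈ 3.4994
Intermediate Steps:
A = 1/13 (A = -8/(-91 - 13) = -8/(-104) = -8*(-1/104) = 1/13 ≈ 0.076923)
n = 377/366 (n = (-107 - 96)/(-144 + (-53 - 1*1/13)) = -203/(-144 + (-53 - 1/13)) = -203/(-144 - 690/13) = -203/(-2562/13) = -203*(-13/2562) = 377/366 ≈ 1.0301)
o = 77/17 (o = (-42 + 196)/34 = 154*(1/34) = 77/17 ≈ 4.5294)
o - n = 77/17 - 1*377/366 = 77/17 - 377/366 = 21773/6222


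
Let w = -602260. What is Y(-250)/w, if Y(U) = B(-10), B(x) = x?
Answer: 1/60226 ≈ 1.6604e-5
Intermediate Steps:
Y(U) = -10
Y(-250)/w = -10/(-602260) = -10*(-1/602260) = 1/60226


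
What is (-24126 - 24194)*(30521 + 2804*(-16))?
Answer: 693053760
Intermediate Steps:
(-24126 - 24194)*(30521 + 2804*(-16)) = -48320*(30521 - 44864) = -48320*(-14343) = 693053760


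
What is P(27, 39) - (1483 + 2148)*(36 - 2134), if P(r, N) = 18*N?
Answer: 7618540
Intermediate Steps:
P(27, 39) - (1483 + 2148)*(36 - 2134) = 18*39 - (1483 + 2148)*(36 - 2134) = 702 - 3631*(-2098) = 702 - 1*(-7617838) = 702 + 7617838 = 7618540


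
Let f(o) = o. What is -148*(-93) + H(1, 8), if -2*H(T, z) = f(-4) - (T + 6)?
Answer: 27539/2 ≈ 13770.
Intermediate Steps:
H(T, z) = 5 + T/2 (H(T, z) = -(-4 - (T + 6))/2 = -(-4 - (6 + T))/2 = -(-4 + (-6 - T))/2 = -(-10 - T)/2 = 5 + T/2)
-148*(-93) + H(1, 8) = -148*(-93) + (5 + (1/2)*1) = 13764 + (5 + 1/2) = 13764 + 11/2 = 27539/2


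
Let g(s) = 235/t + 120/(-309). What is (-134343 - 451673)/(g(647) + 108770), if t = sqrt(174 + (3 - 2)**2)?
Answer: -4733578035542720/878592787415019 + 292201055968*sqrt(7)/878592787415019 ≈ -5.3868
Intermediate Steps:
t = 5*sqrt(7) (t = sqrt(174 + 1**2) = sqrt(174 + 1) = sqrt(175) = 5*sqrt(7) ≈ 13.229)
g(s) = -40/103 + 47*sqrt(7)/7 (g(s) = 235/((5*sqrt(7))) + 120/(-309) = 235*(sqrt(7)/35) + 120*(-1/309) = 47*sqrt(7)/7 - 40/103 = -40/103 + 47*sqrt(7)/7)
(-134343 - 451673)/(g(647) + 108770) = (-134343 - 451673)/((-40/103 + 47*sqrt(7)/7) + 108770) = -586016/(11203270/103 + 47*sqrt(7)/7)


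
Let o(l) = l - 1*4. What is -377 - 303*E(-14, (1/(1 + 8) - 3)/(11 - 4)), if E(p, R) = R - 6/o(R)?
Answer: -1938056/2919 ≈ -663.95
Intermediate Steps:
o(l) = -4 + l (o(l) = l - 4 = -4 + l)
E(p, R) = R - 6/(-4 + R)
-377 - 303*E(-14, (1/(1 + 8) - 3)/(11 - 4)) = -377 - 303*(-6 + ((1/(1 + 8) - 3)/(11 - 4))*(-4 + (1/(1 + 8) - 3)/(11 - 4)))/(-4 + (1/(1 + 8) - 3)/(11 - 4)) = -377 - 303*(-6 + ((1/9 - 3)/7)*(-4 + (1/9 - 3)/7))/(-4 + (1/9 - 3)/7) = -377 - 303*(-6 + ((⅑ - 3)*(⅐))*(-4 + (⅑ - 3)*(⅐)))/(-4 + (⅑ - 3)*(⅐)) = -377 - 303*(-6 + (-26/9*⅐)*(-4 - 26/9*⅐))/(-4 - 26/9*⅐) = -377 - 303*(-6 - 26*(-4 - 26/63)/63)/(-4 - 26/63) = -377 - 303*(-6 - 26/63*(-278/63))/(-278/63) = -377 - (-19089)*(-6 + 7228/3969)/278 = -377 - (-19089)*(-16586)/(278*3969) = -377 - 303*8293/8757 = -377 - 837593/2919 = -1938056/2919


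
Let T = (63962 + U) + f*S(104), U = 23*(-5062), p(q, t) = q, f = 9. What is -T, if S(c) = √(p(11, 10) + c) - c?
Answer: 53400 - 9*√115 ≈ 53304.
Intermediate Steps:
S(c) = √(11 + c) - c
U = -116426
T = -53400 + 9*√115 (T = (63962 - 116426) + 9*(√(11 + 104) - 1*104) = -52464 + 9*(√115 - 104) = -52464 + 9*(-104 + √115) = -52464 + (-936 + 9*√115) = -53400 + 9*√115 ≈ -53304.)
-T = -(-53400 + 9*√115) = 53400 - 9*√115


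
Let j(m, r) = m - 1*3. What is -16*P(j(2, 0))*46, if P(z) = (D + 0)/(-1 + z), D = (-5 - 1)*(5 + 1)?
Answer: -13248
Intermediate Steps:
D = -36 (D = -6*6 = -36)
j(m, r) = -3 + m (j(m, r) = m - 3 = -3 + m)
P(z) = -36/(-1 + z) (P(z) = (-36 + 0)/(-1 + z) = -36/(-1 + z))
-16*P(j(2, 0))*46 = -(-576)/(-1 + (-3 + 2))*46 = -(-576)/(-1 - 1)*46 = -(-576)/(-2)*46 = -(-576)*(-1)/2*46 = -16*18*46 = -288*46 = -13248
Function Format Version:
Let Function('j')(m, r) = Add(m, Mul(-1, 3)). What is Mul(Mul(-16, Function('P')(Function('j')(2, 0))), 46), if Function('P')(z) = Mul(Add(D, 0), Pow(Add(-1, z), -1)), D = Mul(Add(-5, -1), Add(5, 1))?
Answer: -13248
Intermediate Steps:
D = -36 (D = Mul(-6, 6) = -36)
Function('j')(m, r) = Add(-3, m) (Function('j')(m, r) = Add(m, -3) = Add(-3, m))
Function('P')(z) = Mul(-36, Pow(Add(-1, z), -1)) (Function('P')(z) = Mul(Add(-36, 0), Pow(Add(-1, z), -1)) = Mul(-36, Pow(Add(-1, z), -1)))
Mul(Mul(-16, Function('P')(Function('j')(2, 0))), 46) = Mul(Mul(-16, Mul(-36, Pow(Add(-1, Add(-3, 2)), -1))), 46) = Mul(Mul(-16, Mul(-36, Pow(Add(-1, -1), -1))), 46) = Mul(Mul(-16, Mul(-36, Pow(-2, -1))), 46) = Mul(Mul(-16, Mul(-36, Rational(-1, 2))), 46) = Mul(Mul(-16, 18), 46) = Mul(-288, 46) = -13248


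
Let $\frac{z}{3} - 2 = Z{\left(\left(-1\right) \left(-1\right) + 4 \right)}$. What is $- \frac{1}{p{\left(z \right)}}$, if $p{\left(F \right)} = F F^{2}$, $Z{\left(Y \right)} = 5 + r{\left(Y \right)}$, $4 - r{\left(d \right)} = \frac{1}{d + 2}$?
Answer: $- \frac{343}{11852352} \approx -2.8939 \cdot 10^{-5}$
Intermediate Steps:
$r{\left(d \right)} = 4 - \frac{1}{2 + d}$ ($r{\left(d \right)} = 4 - \frac{1}{d + 2} = 4 - \frac{1}{2 + d}$)
$Z{\left(Y \right)} = 5 + \frac{7 + 4 Y}{2 + Y}$
$z = \frac{228}{7}$ ($z = 6 + 3 \frac{17 + 9 \left(\left(-1\right) \left(-1\right) + 4\right)}{2 + \left(\left(-1\right) \left(-1\right) + 4\right)} = 6 + 3 \frac{17 + 9 \left(1 + 4\right)}{2 + \left(1 + 4\right)} = 6 + 3 \frac{17 + 9 \cdot 5}{2 + 5} = 6 + 3 \frac{17 + 45}{7} = 6 + 3 \cdot \frac{1}{7} \cdot 62 = 6 + 3 \cdot \frac{62}{7} = 6 + \frac{186}{7} = \frac{228}{7} \approx 32.571$)
$p{\left(F \right)} = F^{3}$
$- \frac{1}{p{\left(z \right)}} = - \frac{1}{\left(\frac{228}{7}\right)^{3}} = - \frac{1}{\frac{11852352}{343}} = \left(-1\right) \frac{343}{11852352} = - \frac{343}{11852352}$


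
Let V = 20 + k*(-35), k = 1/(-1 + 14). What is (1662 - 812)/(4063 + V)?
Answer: 5525/26522 ≈ 0.20832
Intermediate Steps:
k = 1/13 ≈ 0.076923
V = 225/13 (V = 20 + (1/13)*(-35) = 20 - 35/13 = 225/13 ≈ 17.308)
(1662 - 812)/(4063 + V) = (1662 - 812)/(4063 + 225/13) = 850/(53044/13) = 850*(13/53044) = 5525/26522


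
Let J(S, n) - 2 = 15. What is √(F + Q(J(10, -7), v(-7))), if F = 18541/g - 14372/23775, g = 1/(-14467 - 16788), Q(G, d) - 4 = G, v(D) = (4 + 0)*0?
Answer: I*√13102485398881122/4755 ≈ 24073.0*I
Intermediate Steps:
J(S, n) = 17 (J(S, n) = 2 + 15 = 17)
v(D) = 0 (v(D) = 4*0 = 0)
Q(G, d) = 4 + G
g = -1/31255 (g = 1/(-31255) = -1/31255 ≈ -3.1995e-5)
F = -13777587669497/23775 (F = 18541/(-1/31255) - 14372/23775 = 18541*(-31255) - 14372*1/23775 = -579498955 - 14372/23775 = -13777587669497/23775 ≈ -5.7950e+8)
√(F + Q(J(10, -7), v(-7))) = √(-13777587669497/23775 + (4 + 17)) = √(-13777587669497/23775 + 21) = √(-13777587170222/23775) = I*√13102485398881122/4755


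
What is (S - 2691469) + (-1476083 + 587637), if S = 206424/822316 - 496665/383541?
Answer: -94089710529533958/26282658413 ≈ -3.5799e+6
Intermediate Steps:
S = -27436959063/26282658413 (S = 206424*(1/822316) - 496665*1/383541 = 51606/205579 - 165555/127847 = -27436959063/26282658413 ≈ -1.0439)
(S - 2691469) + (-1476083 + 587637) = (-27436959063/26282658413 - 2691469) + (-1476083 + 587637) = -70738987793137760/26282658413 - 888446 = -94089710529533958/26282658413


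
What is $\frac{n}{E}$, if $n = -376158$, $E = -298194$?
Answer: $\frac{62693}{49699} \approx 1.2615$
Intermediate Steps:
$\frac{n}{E} = - \frac{376158}{-298194} = \left(-376158\right) \left(- \frac{1}{298194}\right) = \frac{62693}{49699}$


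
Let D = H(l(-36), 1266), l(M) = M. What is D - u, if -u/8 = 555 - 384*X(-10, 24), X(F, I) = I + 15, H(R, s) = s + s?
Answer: -112836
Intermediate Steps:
H(R, s) = 2*s
X(F, I) = 15 + I
D = 2532 (D = 2*1266 = 2532)
u = 115368 (u = -8*(555 - 384*(15 + 24)) = -8*(555 - 384*39) = -8*(555 - 14976) = -8*(-14421) = 115368)
D - u = 2532 - 1*115368 = 2532 - 115368 = -112836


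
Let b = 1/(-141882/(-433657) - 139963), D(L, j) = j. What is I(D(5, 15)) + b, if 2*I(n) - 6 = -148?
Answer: -4309401723096/60695792809 ≈ -71.000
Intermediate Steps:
I(n) = -71 (I(n) = 3 + (1/2)*(-148) = 3 - 74 = -71)
b = -433657/60695792809 (b = 1/(-141882*(-1/433657) - 139963) = 1/(141882/433657 - 139963) = 1/(-60695792809/433657) = -433657/60695792809 ≈ -7.1448e-6)
I(D(5, 15)) + b = -71 - 433657/60695792809 = -4309401723096/60695792809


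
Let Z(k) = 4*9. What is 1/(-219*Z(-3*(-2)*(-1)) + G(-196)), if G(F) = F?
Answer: -1/8080 ≈ -0.00012376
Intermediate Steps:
Z(k) = 36
1/(-219*Z(-3*(-2)*(-1)) + G(-196)) = 1/(-219*36 - 196) = 1/(-7884 - 196) = 1/(-8080) = -1/8080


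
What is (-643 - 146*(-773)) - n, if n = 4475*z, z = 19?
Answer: 27190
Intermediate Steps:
n = 85025 (n = 4475*19 = 85025)
(-643 - 146*(-773)) - n = (-643 - 146*(-773)) - 1*85025 = (-643 + 112858) - 85025 = 112215 - 85025 = 27190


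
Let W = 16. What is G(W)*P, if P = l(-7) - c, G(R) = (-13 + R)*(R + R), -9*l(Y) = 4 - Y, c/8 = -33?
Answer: 75680/3 ≈ 25227.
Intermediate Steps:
c = -264 (c = 8*(-33) = -264)
l(Y) = -4/9 + Y/9 (l(Y) = -(4 - Y)/9 = -4/9 + Y/9)
G(R) = 2*R*(-13 + R) (G(R) = (-13 + R)*(2*R) = 2*R*(-13 + R))
P = 2365/9 (P = (-4/9 + (⅑)*(-7)) - 1*(-264) = (-4/9 - 7/9) + 264 = -11/9 + 264 = 2365/9 ≈ 262.78)
G(W)*P = (2*16*(-13 + 16))*(2365/9) = (2*16*3)*(2365/9) = 96*(2365/9) = 75680/3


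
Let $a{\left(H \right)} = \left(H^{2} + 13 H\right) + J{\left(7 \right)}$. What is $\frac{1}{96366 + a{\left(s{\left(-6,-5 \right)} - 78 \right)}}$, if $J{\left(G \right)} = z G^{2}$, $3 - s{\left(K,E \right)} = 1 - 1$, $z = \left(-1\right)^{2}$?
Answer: $\frac{1}{101065} \approx 9.8946 \cdot 10^{-6}$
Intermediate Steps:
$z = 1$
$s{\left(K,E \right)} = 3$ ($s{\left(K,E \right)} = 3 - \left(1 - 1\right) = 3 - 0 = 3 + 0 = 3$)
$J{\left(G \right)} = G^{2}$ ($J{\left(G \right)} = 1 G^{2} = G^{2}$)
$a{\left(H \right)} = 49 + H^{2} + 13 H$ ($a{\left(H \right)} = \left(H^{2} + 13 H\right) + 7^{2} = \left(H^{2} + 13 H\right) + 49 = 49 + H^{2} + 13 H$)
$\frac{1}{96366 + a{\left(s{\left(-6,-5 \right)} - 78 \right)}} = \frac{1}{96366 + \left(49 + \left(3 - 78\right)^{2} + 13 \left(3 - 78\right)\right)} = \frac{1}{96366 + \left(49 + \left(-75\right)^{2} + 13 \left(-75\right)\right)} = \frac{1}{96366 + \left(49 + 5625 - 975\right)} = \frac{1}{96366 + 4699} = \frac{1}{101065}$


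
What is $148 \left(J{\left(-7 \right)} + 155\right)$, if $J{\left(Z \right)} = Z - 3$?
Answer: $21460$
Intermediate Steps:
$J{\left(Z \right)} = -3 + Z$
$148 \left(J{\left(-7 \right)} + 155\right) = 148 \left(\left(-3 - 7\right) + 155\right) = 148 \left(-10 + 155\right) = 148 \cdot 145 = 21460$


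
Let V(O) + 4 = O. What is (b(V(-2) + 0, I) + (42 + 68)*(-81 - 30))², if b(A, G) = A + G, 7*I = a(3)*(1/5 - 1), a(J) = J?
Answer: 182817815184/1225 ≈ 1.4924e+8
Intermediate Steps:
V(O) = -4 + O
I = -12/35 (I = (3*(1/5 - 1))/7 = (3*(⅕ - 1))/7 = (3*(-⅘))/7 = (⅐)*(-12/5) = -12/35 ≈ -0.34286)
(b(V(-2) + 0, I) + (42 + 68)*(-81 - 30))² = ((((-4 - 2) + 0) - 12/35) + (42 + 68)*(-81 - 30))² = (((-6 + 0) - 12/35) + 110*(-111))² = ((-6 - 12/35) - 12210)² = (-222/35 - 12210)² = (-427572/35)² = 182817815184/1225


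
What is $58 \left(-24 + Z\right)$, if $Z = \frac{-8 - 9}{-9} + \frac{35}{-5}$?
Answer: $- \frac{15196}{9} \approx -1688.4$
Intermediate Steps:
$Z = - \frac{46}{9}$ ($Z = \left(-8 - 9\right) \left(- \frac{1}{9}\right) + 35 \left(- \frac{1}{5}\right) = \left(-17\right) \left(- \frac{1}{9}\right) - 7 = \frac{17}{9} - 7 = - \frac{46}{9} \approx -5.1111$)
$58 \left(-24 + Z\right) = 58 \left(-24 - \frac{46}{9}\right) = 58 \left(- \frac{262}{9}\right) = - \frac{15196}{9}$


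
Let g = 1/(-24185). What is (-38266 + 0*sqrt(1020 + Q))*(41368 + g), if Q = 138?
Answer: -38284562033014/24185 ≈ -1.5830e+9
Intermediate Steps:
g = -1/24185 ≈ -4.1348e-5
(-38266 + 0*sqrt(1020 + Q))*(41368 + g) = (-38266 + 0*sqrt(1020 + 138))*(41368 - 1/24185) = (-38266 + 0*sqrt(1158))*(1000485079/24185) = (-38266 + 0)*(1000485079/24185) = -38266*1000485079/24185 = -38284562033014/24185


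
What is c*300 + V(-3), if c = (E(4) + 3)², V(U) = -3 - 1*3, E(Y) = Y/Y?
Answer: 4794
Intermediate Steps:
E(Y) = 1
V(U) = -6 (V(U) = -3 - 3 = -6)
c = 16 (c = (1 + 3)² = 4² = 16)
c*300 + V(-3) = 16*300 - 6 = 4800 - 6 = 4794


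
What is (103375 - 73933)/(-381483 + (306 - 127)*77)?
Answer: -14721/183850 ≈ -0.080071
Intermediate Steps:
(103375 - 73933)/(-381483 + (306 - 127)*77) = 29442/(-381483 + 179*77) = 29442/(-381483 + 13783) = 29442/(-367700) = 29442*(-1/367700) = -14721/183850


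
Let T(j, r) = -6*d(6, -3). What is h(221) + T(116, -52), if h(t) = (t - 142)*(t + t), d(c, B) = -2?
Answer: 34930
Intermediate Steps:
T(j, r) = 12 (T(j, r) = -6*(-2) = 12)
h(t) = 2*t*(-142 + t) (h(t) = (-142 + t)*(2*t) = 2*t*(-142 + t))
h(221) + T(116, -52) = 2*221*(-142 + 221) + 12 = 2*221*79 + 12 = 34918 + 12 = 34930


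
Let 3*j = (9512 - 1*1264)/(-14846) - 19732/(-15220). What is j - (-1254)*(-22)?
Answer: -2337608113621/84733545 ≈ -27588.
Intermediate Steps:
j = 20925839/84733545 (j = ((9512 - 1*1264)/(-14846) - 19732/(-15220))/3 = ((9512 - 1264)*(-1/14846) - 19732*(-1/15220))/3 = (8248*(-1/14846) + 4933/3805)/3 = (-4124/7423 + 4933/3805)/3 = (⅓)*(20925839/28244515) = 20925839/84733545 ≈ 0.24696)
j - (-1254)*(-22) = 20925839/84733545 - (-1254)*(-22) = 20925839/84733545 - 1*27588 = 20925839/84733545 - 27588 = -2337608113621/84733545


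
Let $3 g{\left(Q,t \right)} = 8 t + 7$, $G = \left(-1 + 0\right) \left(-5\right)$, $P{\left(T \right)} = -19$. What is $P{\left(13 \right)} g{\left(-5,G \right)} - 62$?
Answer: $- \frac{1079}{3} \approx -359.67$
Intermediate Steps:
$G = 5$ ($G = \left(-1\right) \left(-5\right) = 5$)
$g{\left(Q,t \right)} = \frac{7}{3} + \frac{8 t}{3}$ ($g{\left(Q,t \right)} = \frac{8 t + 7}{3} = \frac{7 + 8 t}{3} = \frac{7}{3} + \frac{8 t}{3}$)
$P{\left(13 \right)} g{\left(-5,G \right)} - 62 = - 19 \left(\frac{7}{3} + \frac{8}{3} \cdot 5\right) - 62 = - 19 \left(\frac{7}{3} + \frac{40}{3}\right) - 62 = \left(-19\right) \frac{47}{3} - 62 = - \frac{893}{3} - 62 = - \frac{1079}{3}$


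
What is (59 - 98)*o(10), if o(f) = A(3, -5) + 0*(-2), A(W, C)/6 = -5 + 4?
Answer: 234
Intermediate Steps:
A(W, C) = -6 (A(W, C) = 6*(-5 + 4) = 6*(-1) = -6)
o(f) = -6 (o(f) = -6 + 0*(-2) = -6 + 0 = -6)
(59 - 98)*o(10) = (59 - 98)*(-6) = -39*(-6) = 234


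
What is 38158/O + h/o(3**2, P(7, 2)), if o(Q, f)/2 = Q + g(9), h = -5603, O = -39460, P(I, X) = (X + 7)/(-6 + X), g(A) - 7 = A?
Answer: -5575057/49325 ≈ -113.03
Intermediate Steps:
g(A) = 7 + A
P(I, X) = (7 + X)/(-6 + X)
o(Q, f) = 32 + 2*Q (o(Q, f) = 2*(Q + (7 + 9)) = 2*(Q + 16) = 2*(16 + Q) = 32 + 2*Q)
38158/O + h/o(3**2, P(7, 2)) = 38158/(-39460) - 5603/(32 + 2*3**2) = 38158*(-1/39460) - 5603/(32 + 2*9) = -19079/19730 - 5603/(32 + 18) = -19079/19730 - 5603/50 = -5575057/49325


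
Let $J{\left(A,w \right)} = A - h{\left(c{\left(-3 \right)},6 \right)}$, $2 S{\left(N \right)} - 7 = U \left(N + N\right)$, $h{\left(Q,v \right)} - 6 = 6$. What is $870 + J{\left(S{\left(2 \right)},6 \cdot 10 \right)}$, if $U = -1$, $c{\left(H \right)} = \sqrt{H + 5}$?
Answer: $\frac{1719}{2} \approx 859.5$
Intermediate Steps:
$c{\left(H \right)} = \sqrt{5 + H}$
$h{\left(Q,v \right)} = 12$ ($h{\left(Q,v \right)} = 6 + 6 = 12$)
$S{\left(N \right)} = \frac{7}{2} - N$ ($S{\left(N \right)} = \frac{7}{2} + \frac{\left(-1\right) \left(N + N\right)}{2} = \frac{7}{2} + \frac{\left(-1\right) 2 N}{2} = \frac{7}{2} + \frac{\left(-2\right) N}{2} = \frac{7}{2} - N$)
$J{\left(A,w \right)} = -12 + A$ ($J{\left(A,w \right)} = A - 12 = -12 + A$)
$870 + J{\left(S{\left(2 \right)},6 \cdot 10 \right)} = 870 + \left(-12 + \left(\frac{7}{2} - 2\right)\right) = 870 + \left(-12 + \frac{3}{2}\right) = 870 - \frac{21}{2} = \frac{1719}{2}$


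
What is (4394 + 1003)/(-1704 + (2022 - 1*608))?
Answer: -5397/290 ≈ -18.610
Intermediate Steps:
(4394 + 1003)/(-1704 + (2022 - 1*608)) = 5397/(-1704 + (2022 - 608)) = 5397/(-1704 + 1414) = 5397/(-290) = 5397*(-1/290) = -5397/290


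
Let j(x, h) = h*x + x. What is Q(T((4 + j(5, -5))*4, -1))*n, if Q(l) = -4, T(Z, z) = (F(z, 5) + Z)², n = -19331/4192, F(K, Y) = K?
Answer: 19331/1048 ≈ 18.446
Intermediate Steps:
n = -19331/4192 (n = -19331*1/4192 = -19331/4192 ≈ -4.6114)
j(x, h) = x + h*x
T(Z, z) = (Z + z)² (T(Z, z) = (z + Z)² = (Z + z)²)
Q(T((4 + j(5, -5))*4, -1))*n = -4*(-19331/4192) = 19331/1048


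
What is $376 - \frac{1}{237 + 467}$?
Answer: $\frac{264703}{704} \approx 376.0$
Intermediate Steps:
$376 - \frac{1}{237 + 467} = 376 - \frac{1}{704} = \frac{264703}{704}$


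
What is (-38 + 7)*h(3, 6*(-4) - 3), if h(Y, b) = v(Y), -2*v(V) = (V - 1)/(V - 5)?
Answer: -31/2 ≈ -15.500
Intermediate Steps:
v(V) = -(-1 + V)/(2*(-5 + V)) (v(V) = -(V - 1)/(2*(V - 5)) = -(-1 + V)/(2*(-5 + V)))
h(Y, b) = (1 - Y)/(2*(-5 + Y))
(-38 + 7)*h(3, 6*(-4) - 3) = (-38 + 7)*((1 - 1*3)/(2*(-5 + 3))) = -31*(1 - 3)/(2*(-2)) = -31*(-1)*(-2)/(2*2) = -31*½ = -31/2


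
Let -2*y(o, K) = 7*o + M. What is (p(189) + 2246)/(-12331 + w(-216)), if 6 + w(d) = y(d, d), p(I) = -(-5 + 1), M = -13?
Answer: -4500/23149 ≈ -0.19439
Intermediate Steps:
p(I) = 4 (p(I) = -1*(-4) = 4)
y(o, K) = 13/2 - 7*o/2 (y(o, K) = -(7*o - 13)/2 = -(-13 + 7*o)/2 = 13/2 - 7*o/2)
w(d) = ½ - 7*d/2 (w(d) = -6 + (13/2 - 7*d/2) = ½ - 7*d/2)
(p(189) + 2246)/(-12331 + w(-216)) = (4 + 2246)/(-12331 + (½ - 7/2*(-216))) = 2250/(-12331 + (½ + 756)) = 2250/(-12331 + 1513/2) = 2250/(-23149/2) = 2250*(-2/23149) = -4500/23149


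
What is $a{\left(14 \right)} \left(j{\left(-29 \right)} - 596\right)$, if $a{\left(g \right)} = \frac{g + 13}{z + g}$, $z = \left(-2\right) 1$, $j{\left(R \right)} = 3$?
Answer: $- \frac{5337}{4} \approx -1334.3$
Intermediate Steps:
$z = -2$
$a{\left(g \right)} = \frac{13 + g}{-2 + g}$ ($a{\left(g \right)} = \frac{g + 13}{-2 + g} = \frac{13 + g}{-2 + g}$)
$a{\left(14 \right)} \left(j{\left(-29 \right)} - 596\right) = \frac{13 + 14}{-2 + 14} \left(3 - 596\right) = \frac{1}{12} \cdot 27 \left(-593\right) = \frac{9}{4} \left(-593\right) = - \frac{5337}{4}$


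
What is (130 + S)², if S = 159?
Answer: 83521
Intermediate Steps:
(130 + S)² = (130 + 159)² = 289² = 83521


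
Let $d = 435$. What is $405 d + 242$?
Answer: $176417$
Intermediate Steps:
$405 d + 242 = 405 \cdot 435 + 242 = 176175 + 242 = 176417$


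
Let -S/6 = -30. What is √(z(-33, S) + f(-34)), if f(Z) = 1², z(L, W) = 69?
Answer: √70 ≈ 8.3666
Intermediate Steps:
S = 180 (S = -6*(-30) = 180)
f(Z) = 1
√(z(-33, S) + f(-34)) = √(69 + 1) = √70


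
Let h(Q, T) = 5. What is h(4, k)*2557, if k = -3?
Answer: 12785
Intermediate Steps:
h(4, k)*2557 = 5*2557 = 12785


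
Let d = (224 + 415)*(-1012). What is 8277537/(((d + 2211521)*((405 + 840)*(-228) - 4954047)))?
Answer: -2759179/2732184827557 ≈ -1.0099e-6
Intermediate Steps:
d = -646668 (d = 639*(-1012) = -646668)
8277537/(((d + 2211521)*((405 + 840)*(-228) - 4954047))) = 8277537/(((-646668 + 2211521)*((405 + 840)*(-228) - 4954047))) = 8277537/((1564853*(1245*(-228) - 4954047))) = 8277537/((1564853*(-283860 - 4954047))) = 8277537/((1564853*(-5237907))) = 8277537/(-8196554482671) = 8277537*(-1/8196554482671) = -2759179/2732184827557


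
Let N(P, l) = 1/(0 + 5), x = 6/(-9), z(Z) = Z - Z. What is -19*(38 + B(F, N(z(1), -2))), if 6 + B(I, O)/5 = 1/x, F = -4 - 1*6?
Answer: -19/2 ≈ -9.5000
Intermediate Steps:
z(Z) = 0
x = -⅔ (x = 6*(-⅑) = -⅔ ≈ -0.66667)
N(P, l) = ⅕ (N(P, l) = 1/5 = ⅕)
F = -10 (F = -4 - 6 = -10)
B(I, O) = -75/2 (B(I, O) = -30 + 5/(-⅔) = -30 + 5*(-3/2) = -30 - 15/2 = -75/2)
-19*(38 + B(F, N(z(1), -2))) = -19*(38 - 75/2) = -19*½ = -19/2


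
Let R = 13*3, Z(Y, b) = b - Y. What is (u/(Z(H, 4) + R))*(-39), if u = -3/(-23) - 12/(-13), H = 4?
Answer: -315/299 ≈ -1.0535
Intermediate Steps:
u = 315/299 (u = -3*(-1/23) - 12*(-1/13) = 3/23 + 12/13 = 315/299 ≈ 1.0535)
R = 39
(u/(Z(H, 4) + R))*(-39) = ((315/299)/((4 - 1*4) + 39))*(-39) = ((315/299)/((4 - 4) + 39))*(-39) = ((315/299)/(0 + 39))*(-39) = ((315/299)/39)*(-39) = ((1/39)*(315/299))*(-39) = (105/3887)*(-39) = -315/299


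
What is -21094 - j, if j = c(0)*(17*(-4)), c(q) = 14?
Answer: -20142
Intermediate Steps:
j = -952 (j = 14*(17*(-4)) = 14*(-68) = -952)
-21094 - j = -21094 - 1*(-952) = -21094 + 952 = -20142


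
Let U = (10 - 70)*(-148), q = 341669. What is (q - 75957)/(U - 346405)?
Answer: -265712/337525 ≈ -0.78724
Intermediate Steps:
U = 8880 (U = -60*(-148) = 8880)
(q - 75957)/(U - 346405) = (341669 - 75957)/(8880 - 346405) = 265712/(-337525) = 265712*(-1/337525) = -265712/337525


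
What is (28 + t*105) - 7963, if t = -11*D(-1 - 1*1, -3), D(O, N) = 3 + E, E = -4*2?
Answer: -2160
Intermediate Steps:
E = -8
D(O, N) = -5 (D(O, N) = 3 - 8 = -5)
t = 55 (t = -11*(-5) = 55)
(28 + t*105) - 7963 = (28 + 55*105) - 7963 = (28 + 5775) - 7963 = 5803 - 7963 = -2160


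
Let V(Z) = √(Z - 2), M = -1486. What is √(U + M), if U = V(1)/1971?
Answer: √(-641430414 + 219*I)/657 ≈ 6.5807e-6 + 38.549*I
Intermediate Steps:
V(Z) = √(-2 + Z)
U = I/1971 (U = √(-2 + 1)/1971 = √(-1)*(1/1971) = I*(1/1971) = I/1971 ≈ 0.00050736*I)
√(U + M) = √(I/1971 - 1486) = √(-1486 + I/1971)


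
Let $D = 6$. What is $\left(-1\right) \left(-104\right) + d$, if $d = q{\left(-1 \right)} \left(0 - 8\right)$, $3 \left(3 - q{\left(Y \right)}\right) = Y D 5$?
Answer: $0$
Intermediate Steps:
$q{\left(Y \right)} = 3 - 10 Y$ ($q{\left(Y \right)} = 3 - \frac{Y 6 \cdot 5}{3} = 3 - \frac{6 Y 5}{3} = 3 - \frac{30 Y}{3} = 3 - 10 Y$)
$d = -104$ ($d = \left(3 - -10\right) \left(0 - 8\right) = \left(3 + 10\right) \left(-8\right) = 13 \left(-8\right) = -104$)
$\left(-1\right) \left(-104\right) + d = \left(-1\right) \left(-104\right) - 104 = 104 - 104 = 0$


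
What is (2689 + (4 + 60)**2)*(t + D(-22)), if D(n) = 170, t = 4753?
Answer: 33402555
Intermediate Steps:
(2689 + (4 + 60)**2)*(t + D(-22)) = (2689 + (4 + 60)**2)*(4753 + 170) = (2689 + 64**2)*4923 = (2689 + 4096)*4923 = 6785*4923 = 33402555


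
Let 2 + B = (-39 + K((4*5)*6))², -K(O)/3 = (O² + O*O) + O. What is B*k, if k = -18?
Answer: -135613195182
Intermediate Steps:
K(O) = -6*O² - 3*O (K(O) = -3*((O² + O*O) + O) = -3*((O² + O²) + O) = -3*(2*O² + O) = -3*(O + 2*O²) = -6*O² - 3*O)
B = 7534066399 (B = -2 + (-39 - 3*(4*5)*6*(1 + 2*((4*5)*6)))² = -2 + (-39 - 3*20*6*(1 + 2*(20*6)))² = -2 + (-39 - 3*120*(1 + 2*120))² = -2 + (-39 - 3*120*(1 + 240))² = -2 + (-39 - 3*120*241)² = -2 + (-39 - 86760)² = -2 + (-86799)² = -2 + 7534066401 = 7534066399)
B*k = 7534066399*(-18) = -135613195182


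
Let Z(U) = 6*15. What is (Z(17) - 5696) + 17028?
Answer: 11422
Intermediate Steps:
Z(U) = 90
(Z(17) - 5696) + 17028 = (90 - 5696) + 17028 = -5606 + 17028 = 11422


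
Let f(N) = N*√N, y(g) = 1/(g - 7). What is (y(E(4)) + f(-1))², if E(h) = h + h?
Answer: (1 - I)² ≈ -2.0*I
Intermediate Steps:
E(h) = 2*h
y(g) = 1/(-7 + g)
f(N) = N^(3/2)
(y(E(4)) + f(-1))² = (1/(-7 + 2*4) + (-1)^(3/2))² = (1/(-7 + 8) - I)² = (1/1 - I)² = (1 - I)²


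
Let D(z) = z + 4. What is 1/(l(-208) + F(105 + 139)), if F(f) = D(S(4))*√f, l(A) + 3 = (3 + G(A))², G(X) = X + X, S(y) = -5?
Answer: 85283/14546380056 + √61/14546380056 ≈ 5.8634e-6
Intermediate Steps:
G(X) = 2*X
l(A) = -3 + (3 + 2*A)²
D(z) = 4 + z
F(f) = -√f (F(f) = (4 - 5)*√f = -√f)
1/(l(-208) + F(105 + 139)) = 1/((-3 + (3 + 2*(-208))²) - √(105 + 139)) = 1/((-3 + (3 - 416)²) - √244) = 1/((-3 + (-413)²) - 2*√61) = 1/((-3 + 170569) - 2*√61) = 1/(170566 - 2*√61)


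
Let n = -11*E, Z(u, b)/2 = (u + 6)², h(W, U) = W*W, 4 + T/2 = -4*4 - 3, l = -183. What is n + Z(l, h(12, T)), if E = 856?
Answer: 53242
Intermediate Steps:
T = -46 (T = -8 + 2*(-4*4 - 3) = -8 + 2*(-16 - 3) = -8 + 2*(-19) = -8 - 38 = -46)
h(W, U) = W²
Z(u, b) = 2*(6 + u)² (Z(u, b) = 2*(u + 6)² = 2*(6 + u)²)
n = -9416 (n = -11*856 = -9416)
n + Z(l, h(12, T)) = -9416 + 2*(6 - 183)² = -9416 + 2*(-177)² = -9416 + 2*31329 = -9416 + 62658 = 53242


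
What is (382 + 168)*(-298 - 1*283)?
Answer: -319550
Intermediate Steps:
(382 + 168)*(-298 - 1*283) = 550*(-298 - 283) = 550*(-581) = -319550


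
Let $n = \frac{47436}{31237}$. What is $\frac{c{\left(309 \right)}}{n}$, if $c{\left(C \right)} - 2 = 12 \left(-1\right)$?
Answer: $- \frac{156185}{23718} \approx -6.5851$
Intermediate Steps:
$c{\left(C \right)} = -10$ ($c{\left(C \right)} = 2 + 12 \left(-1\right) = 2 - 12 = -10$)
$n = \frac{47436}{31237}$ ($n = 47436 \cdot \frac{1}{31237} = \frac{47436}{31237} \approx 1.5186$)
$\frac{c{\left(309 \right)}}{n} = - \frac{10}{\frac{47436}{31237}} = \left(-10\right) \frac{31237}{47436} = - \frac{156185}{23718}$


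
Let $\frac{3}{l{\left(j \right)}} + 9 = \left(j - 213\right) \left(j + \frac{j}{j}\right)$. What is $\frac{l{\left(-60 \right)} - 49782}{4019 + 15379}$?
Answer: $- \frac{267130211}{104089668} \approx -2.5663$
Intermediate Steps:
$l{\left(j \right)} = \frac{3}{-9 + \left(1 + j\right) \left(-213 + j\right)}$ ($l{\left(j \right)} = \frac{3}{-9 + \left(j - 213\right) \left(j + \frac{j}{j}\right)} = \frac{3}{-9 + \left(-213 + j\right) \left(j + 1\right)} = \frac{3}{-9 + \left(-213 + j\right) \left(1 + j\right)} = \frac{3}{-9 + \left(1 + j\right) \left(-213 + j\right)}$)
$\frac{l{\left(-60 \right)} - 49782}{4019 + 15379} = \frac{\frac{3}{-222 + \left(-60\right)^{2} - -12720} - 49782}{4019 + 15379} = \frac{\frac{3}{-222 + 3600 + 12720} - 49782}{19398} = \left(\frac{3}{16098} - 49782\right) \frac{1}{19398} = \left(3 \cdot \frac{1}{16098} - 49782\right) \frac{1}{19398} = \left(\frac{1}{5366} - 49782\right) \frac{1}{19398} = \left(- \frac{267130211}{5366}\right) \frac{1}{19398} = - \frac{267130211}{104089668}$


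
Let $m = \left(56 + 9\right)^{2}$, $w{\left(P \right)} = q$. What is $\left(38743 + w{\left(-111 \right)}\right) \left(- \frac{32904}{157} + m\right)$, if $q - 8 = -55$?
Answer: $\frac{24394771016}{157} \approx 1.5538 \cdot 10^{8}$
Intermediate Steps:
$q = -47$ ($q = 8 - 55 = -47$)
$w{\left(P \right)} = -47$
$m = 4225$ ($m = 65^{2} = 4225$)
$\left(38743 + w{\left(-111 \right)}\right) \left(- \frac{32904}{157} + m\right) = \left(38743 - 47\right) \left(- \frac{32904}{157} + 4225\right) = 38696 \left(\left(-32904\right) \frac{1}{157} + 4225\right) = 38696 \left(- \frac{32904}{157} + 4225\right) = 38696 \cdot \frac{630421}{157} = \frac{24394771016}{157}$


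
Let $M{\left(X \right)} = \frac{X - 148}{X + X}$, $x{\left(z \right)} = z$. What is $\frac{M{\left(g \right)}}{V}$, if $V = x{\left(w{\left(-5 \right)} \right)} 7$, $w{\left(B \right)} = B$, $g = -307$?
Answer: $- \frac{13}{614} \approx -0.021173$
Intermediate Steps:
$M{\left(X \right)} = \frac{-148 + X}{2 X}$
$V = -35$ ($V = \left(-5\right) 7 = -35$)
$\frac{M{\left(g \right)}}{V} = \frac{\frac{1}{2} \frac{1}{-307} \left(-148 - 307\right)}{-35} = \frac{1}{2} \left(- \frac{1}{307}\right) \left(-455\right) \left(- \frac{1}{35}\right) = \frac{455}{614} \left(- \frac{1}{35}\right) = - \frac{13}{614}$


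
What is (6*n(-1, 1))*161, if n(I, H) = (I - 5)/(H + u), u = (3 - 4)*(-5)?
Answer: -966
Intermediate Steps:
u = 5 (u = -1*(-5) = 5)
n(I, H) = (-5 + I)/(5 + H) (n(I, H) = (I - 5)/(H + 5) = (-5 + I)/(5 + H))
(6*n(-1, 1))*161 = (6*((-5 - 1)/(5 + 1)))*161 = (6*(-6/6))*161 = (6*((⅙)*(-6)))*161 = (6*(-1))*161 = -6*161 = -966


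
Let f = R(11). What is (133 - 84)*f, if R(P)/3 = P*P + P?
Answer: 19404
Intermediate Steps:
R(P) = 3*P + 3*P² (R(P) = 3*(P*P + P) = 3*(P² + P) = 3*(P + P²) = 3*P + 3*P²)
f = 396 (f = 3*11*(1 + 11) = 3*11*12 = 396)
(133 - 84)*f = (133 - 84)*396 = 49*396 = 19404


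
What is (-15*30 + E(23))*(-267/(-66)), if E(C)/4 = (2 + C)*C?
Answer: 82325/11 ≈ 7484.1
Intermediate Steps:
E(C) = 4*C*(2 + C) (E(C) = 4*((2 + C)*C) = 4*(C*(2 + C)) = 4*C*(2 + C))
(-15*30 + E(23))*(-267/(-66)) = (-15*30 + 4*23*(2 + 23))*(-267/(-66)) = (-450 + 4*23*25)*(-267*(-1/66)) = (-450 + 2300)*(89/22) = 1850*(89/22) = 82325/11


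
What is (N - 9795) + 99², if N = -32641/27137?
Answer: 130181/27137 ≈ 4.7972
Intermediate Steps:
N = -32641/27137 (N = -32641*1/27137 = -32641/27137 ≈ -1.2028)
(N - 9795) + 99² = (-32641/27137 - 9795) + 99² = -265839556/27137 + 9801 = 130181/27137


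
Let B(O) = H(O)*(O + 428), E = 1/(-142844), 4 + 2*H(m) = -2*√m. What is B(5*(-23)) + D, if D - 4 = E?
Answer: -88848969/142844 - 313*I*√115 ≈ -622.0 - 3356.6*I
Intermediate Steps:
H(m) = -2 - √m (H(m) = -2 + (-2*√m)/2 = -2 - √m)
E = -1/142844 ≈ -7.0006e-6
B(O) = (-2 - √O)*(428 + O) (B(O) = (-2 - √O)*(O + 428) = (-2 - √O)*(428 + O))
D = 571375/142844 (D = 4 - 1/142844 = 571375/142844 ≈ 4.0000)
B(5*(-23)) + D = -(2 + √(5*(-23)))*(428 + 5*(-23)) + 571375/142844 = -(2 + √(-115))*(428 - 115) + 571375/142844 = -1*(2 + I*√115)*313 + 571375/142844 = (-626 - 313*I*√115) + 571375/142844 = -88848969/142844 - 313*I*√115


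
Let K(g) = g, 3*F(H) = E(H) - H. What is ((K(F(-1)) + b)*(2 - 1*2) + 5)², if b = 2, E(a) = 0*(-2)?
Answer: 25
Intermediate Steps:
E(a) = 0
F(H) = -H/3 (F(H) = (0 - H)/3 = (-H)/3 = -H/3)
((K(F(-1)) + b)*(2 - 1*2) + 5)² = ((-⅓*(-1) + 2)*(2 - 1*2) + 5)² = ((⅓ + 2)*(2 - 2) + 5)² = ((7/3)*0 + 5)² = (0 + 5)² = 5² = 25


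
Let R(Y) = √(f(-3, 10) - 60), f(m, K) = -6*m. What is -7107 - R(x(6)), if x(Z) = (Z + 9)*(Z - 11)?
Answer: -7107 - I*√42 ≈ -7107.0 - 6.4807*I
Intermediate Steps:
x(Z) = (-11 + Z)*(9 + Z) (x(Z) = (9 + Z)*(-11 + Z) = (-11 + Z)*(9 + Z))
R(Y) = I*√42 (R(Y) = √(-6*(-3) - 60) = √(18 - 60) = √(-42) = I*√42)
-7107 - R(x(6)) = -7107 - I*√42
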